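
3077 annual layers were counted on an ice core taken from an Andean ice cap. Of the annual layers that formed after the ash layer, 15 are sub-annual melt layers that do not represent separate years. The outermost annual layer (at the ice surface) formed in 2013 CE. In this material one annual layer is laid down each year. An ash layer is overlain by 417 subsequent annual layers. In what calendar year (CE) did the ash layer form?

There are 417 annual layers younger than the ash layer.
Excluding 15 false annual layers: 417 − 15 = 402.
Counting back 402 years from 2013 CE places the ash layer in 2013 − 402 = 1611 CE.

1611 CE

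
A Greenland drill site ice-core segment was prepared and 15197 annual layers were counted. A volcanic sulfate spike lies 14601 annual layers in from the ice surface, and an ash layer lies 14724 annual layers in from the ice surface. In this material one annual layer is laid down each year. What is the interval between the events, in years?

14724 − 14601 = 123 annual layers lie between the two events.
At one annual layer per year, 123 years elapsed between them.

123 years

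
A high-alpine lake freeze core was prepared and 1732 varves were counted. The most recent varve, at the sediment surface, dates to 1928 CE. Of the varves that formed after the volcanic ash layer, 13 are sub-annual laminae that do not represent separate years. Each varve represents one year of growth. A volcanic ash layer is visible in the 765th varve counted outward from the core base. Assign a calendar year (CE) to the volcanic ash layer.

974 CE

The volcanic ash layer sits at varve 765 from the core base, so 1732 − 765 = 967 varves formed after it.
Removing the 13 false varves leaves 967 − 13 = 954 true varves beyond the volcanic ash layer.
The varve at the sediment surface is 1928 CE, so the volcanic ash layer dates to 1928 − 954 = 974 CE.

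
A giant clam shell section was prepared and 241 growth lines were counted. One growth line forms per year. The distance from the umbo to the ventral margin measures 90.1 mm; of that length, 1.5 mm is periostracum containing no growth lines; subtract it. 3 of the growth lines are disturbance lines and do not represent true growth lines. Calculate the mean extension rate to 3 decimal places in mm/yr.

0.372 mm/yr

After corrections the count is 241 − 3 = 238 growth lines.
The growth record spans 90.1 − 1.5 = 88.6 mm.
88.6 mm over 238 years gives 88.6 / 238 ≈ 0.372 mm/yr.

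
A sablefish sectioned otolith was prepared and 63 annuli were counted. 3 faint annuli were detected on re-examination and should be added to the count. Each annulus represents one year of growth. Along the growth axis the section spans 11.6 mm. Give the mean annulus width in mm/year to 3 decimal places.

0.176 mm/year

Adjusted count: 63 + 3 = 66 annuli.
Extension rate ≈ 11.6 / 66 = 0.176 mm/year.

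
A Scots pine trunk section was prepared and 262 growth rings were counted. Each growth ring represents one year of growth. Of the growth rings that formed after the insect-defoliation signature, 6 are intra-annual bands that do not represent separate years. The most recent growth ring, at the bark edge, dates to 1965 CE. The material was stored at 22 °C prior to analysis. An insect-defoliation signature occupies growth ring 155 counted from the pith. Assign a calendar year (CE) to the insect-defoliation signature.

1864 CE

Between growth ring 155 and the bark edge there are 262 − 155 = 107 growth rings.
Excluding 6 false growth rings: 107 − 6 = 101.
1965 − 101 = 1864 CE.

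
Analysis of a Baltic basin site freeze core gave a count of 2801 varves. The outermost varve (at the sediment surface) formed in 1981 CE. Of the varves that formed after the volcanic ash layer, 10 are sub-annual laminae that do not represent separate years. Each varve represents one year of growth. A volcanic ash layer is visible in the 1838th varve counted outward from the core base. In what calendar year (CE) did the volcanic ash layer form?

Between varve 1838 and the sediment surface there are 2801 − 1838 = 963 varves.
Excluding 10 false varves: 963 − 10 = 953.
The varve at the sediment surface is 1981 CE, so the volcanic ash layer dates to 1981 − 953 = 1028 CE.

1028 CE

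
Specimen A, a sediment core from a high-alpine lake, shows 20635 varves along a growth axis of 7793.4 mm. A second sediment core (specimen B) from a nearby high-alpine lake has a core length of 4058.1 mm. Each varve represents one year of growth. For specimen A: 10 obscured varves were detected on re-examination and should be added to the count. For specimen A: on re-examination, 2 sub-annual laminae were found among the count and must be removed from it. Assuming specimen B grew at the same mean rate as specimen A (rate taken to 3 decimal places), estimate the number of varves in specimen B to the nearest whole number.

Specimen A: adjusted count: 20635 − 2 + 10 = 20643 varves.
A: Mean rate = 7793.4 mm / 20643 years ≈ 0.378 mm/year.
Specimen B: 4058.1 mm / 0.378 mm per year = 10735.71 years ≈ 10736 varves.

10736 varves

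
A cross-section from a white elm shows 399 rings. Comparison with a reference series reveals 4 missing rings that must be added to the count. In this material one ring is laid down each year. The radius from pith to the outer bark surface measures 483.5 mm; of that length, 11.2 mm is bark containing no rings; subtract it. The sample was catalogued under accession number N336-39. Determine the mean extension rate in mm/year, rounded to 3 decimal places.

Adjusted count: 399 + 4 = 403 rings.
Removing the 11.2 mm offcut leaves 483.5 − 11.2 = 472.3 mm.
Extension rate ≈ 472.3 / 403 = 1.172 mm/year.

1.172 mm/year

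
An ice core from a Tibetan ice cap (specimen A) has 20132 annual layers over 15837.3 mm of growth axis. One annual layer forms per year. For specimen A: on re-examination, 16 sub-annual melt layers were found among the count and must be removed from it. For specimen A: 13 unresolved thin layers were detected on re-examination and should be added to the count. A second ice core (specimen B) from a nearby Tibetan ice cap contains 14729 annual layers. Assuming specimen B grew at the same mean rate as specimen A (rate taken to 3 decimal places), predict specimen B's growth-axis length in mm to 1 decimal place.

Specimen A: after corrections the count is 20132 − 16 + 13 = 20129 annual layers.
A: 15837.3 mm over 20129 years gives 15837.3 / 20129 ≈ 0.787 mm/yr.
Length of B = 0.787 × 14729 = 11591.7 mm.

11591.7 mm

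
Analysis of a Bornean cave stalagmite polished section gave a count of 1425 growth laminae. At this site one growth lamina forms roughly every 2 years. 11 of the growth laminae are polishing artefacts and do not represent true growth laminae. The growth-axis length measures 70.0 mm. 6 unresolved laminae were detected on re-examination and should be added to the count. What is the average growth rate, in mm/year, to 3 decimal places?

After corrections the count is 1425 − 11 + 6 = 1420 growth laminae.
1420 growth laminae at 2 years each span 1420 × 2 = 2840 years.
Extension rate ≈ 70.0 / 2840 = 0.025 mm/year.

0.025 mm/year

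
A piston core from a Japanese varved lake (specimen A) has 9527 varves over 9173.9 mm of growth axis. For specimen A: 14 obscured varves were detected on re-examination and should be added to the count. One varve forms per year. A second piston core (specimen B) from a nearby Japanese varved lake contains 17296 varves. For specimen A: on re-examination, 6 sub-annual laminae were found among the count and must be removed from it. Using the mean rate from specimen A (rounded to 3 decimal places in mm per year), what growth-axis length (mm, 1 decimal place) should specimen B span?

16638.8 mm

Specimen A: correcting the raw count gives 9527 − 6 + 14 = 9535 true varves.
A: 9173.9 mm over 9535 years gives 9173.9 / 9535 ≈ 0.962 mm/year.
Length of B = 0.962 × 17296 = 16638.8 mm.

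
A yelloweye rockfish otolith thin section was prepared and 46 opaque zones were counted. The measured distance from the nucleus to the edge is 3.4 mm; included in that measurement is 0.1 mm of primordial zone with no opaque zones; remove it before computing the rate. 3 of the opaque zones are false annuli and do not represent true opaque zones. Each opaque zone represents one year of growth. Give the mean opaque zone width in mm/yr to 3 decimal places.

0.077 mm/yr

True opaque zone count = 46 − 3 = 43.
Removing the 0.1 mm offcut leaves 3.4 − 0.1 = 3.3 mm.
Extension rate ≈ 3.3 / 43 = 0.077 mm/yr.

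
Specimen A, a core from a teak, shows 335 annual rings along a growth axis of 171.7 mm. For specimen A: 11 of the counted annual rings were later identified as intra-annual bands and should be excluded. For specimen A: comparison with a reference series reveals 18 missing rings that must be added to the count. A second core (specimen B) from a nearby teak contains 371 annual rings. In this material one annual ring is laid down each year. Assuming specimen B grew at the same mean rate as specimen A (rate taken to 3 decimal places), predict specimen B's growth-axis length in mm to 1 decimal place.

186.2 mm

Specimen A: true annual ring count = 335 − 11 + 18 = 342.
A: 171.7 mm over 342 years gives 171.7 / 342 ≈ 0.502 mm/year.
B's length ≈ 0.502 × 371 = 186.2 mm.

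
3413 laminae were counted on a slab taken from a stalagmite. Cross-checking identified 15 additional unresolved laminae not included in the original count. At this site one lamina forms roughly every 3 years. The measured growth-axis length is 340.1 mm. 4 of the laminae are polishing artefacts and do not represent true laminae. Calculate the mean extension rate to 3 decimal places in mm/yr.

0.033 mm/yr

Adjusted count: 3413 − 4 + 15 = 3424 laminae.
At 3 years per lamina, 3424 × 3 = 10272 years.
Mean rate = 340.1 mm / 10272 years ≈ 0.033 mm/yr.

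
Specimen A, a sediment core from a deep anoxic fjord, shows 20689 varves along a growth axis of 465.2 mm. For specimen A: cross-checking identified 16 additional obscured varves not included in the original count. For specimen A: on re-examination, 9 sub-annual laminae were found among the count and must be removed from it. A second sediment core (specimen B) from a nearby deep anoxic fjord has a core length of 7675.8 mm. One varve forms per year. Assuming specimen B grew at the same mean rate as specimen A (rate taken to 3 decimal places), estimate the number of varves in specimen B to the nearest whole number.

Specimen A: true varve count = 20689 − 9 + 16 = 20696.
A: Mean rate = 465.2 mm / 20696 years ≈ 0.022 mm/yr.
B spans 7675.8 / 0.022 = 348900.00 years ≈ 348900 varves.

348900 varves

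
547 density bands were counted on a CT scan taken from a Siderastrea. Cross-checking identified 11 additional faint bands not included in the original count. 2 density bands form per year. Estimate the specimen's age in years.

Adjusted count: 547 + 11 = 558 density bands.
558 density bands at 2 per year is 558 / 2 = 279 years.

279 years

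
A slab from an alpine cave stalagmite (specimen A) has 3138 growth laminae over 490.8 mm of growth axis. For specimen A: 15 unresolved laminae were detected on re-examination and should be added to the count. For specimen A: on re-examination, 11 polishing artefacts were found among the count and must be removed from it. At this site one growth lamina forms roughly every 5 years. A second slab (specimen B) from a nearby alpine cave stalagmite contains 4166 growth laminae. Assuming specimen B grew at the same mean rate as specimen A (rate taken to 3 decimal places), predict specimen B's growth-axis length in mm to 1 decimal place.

Specimen A: true growth lamina count = 3138 − 11 + 15 = 3142.
Specimen A: multiplying by 5 years per growth lamina: 3142 × 5 = 15710 years.
A: 490.8 mm over 15710 years gives 490.8 / 15710 ≈ 0.031 mm per year.
Specimen B: at 5 years per growth lamina, 4166 × 5 = 20830 years. Length of B = 0.031 × 20830 = 645.7 mm.

645.7 mm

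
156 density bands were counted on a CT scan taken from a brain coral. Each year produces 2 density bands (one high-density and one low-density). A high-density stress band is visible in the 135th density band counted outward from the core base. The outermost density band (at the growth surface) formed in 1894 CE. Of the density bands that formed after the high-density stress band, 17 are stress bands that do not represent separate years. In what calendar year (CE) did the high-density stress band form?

The high-density stress band sits at density band 135 from the core base, so 156 − 135 = 21 density bands formed after it.
21 − 17 false = 4 true density bands after the high-density stress band.
With 2 density bands per year, 4 / 2 = 2 years.
The density band at the growth surface is 1894 CE, so the high-density stress band dates to 1894 − 2 = 1892 CE.

1892 CE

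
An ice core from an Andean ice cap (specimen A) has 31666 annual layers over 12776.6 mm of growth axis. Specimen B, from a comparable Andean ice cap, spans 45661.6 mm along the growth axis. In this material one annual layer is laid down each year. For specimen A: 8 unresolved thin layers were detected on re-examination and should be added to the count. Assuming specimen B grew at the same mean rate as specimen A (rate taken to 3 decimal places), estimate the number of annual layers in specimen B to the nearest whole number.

113304 annual layers

Specimen A: correcting the raw count gives 31666 + 8 = 31674 true annual layers.
A: Extension rate ≈ 12776.6 / 31674 = 0.403 mm/yr.
Specimen B: 45661.6 mm / 0.403 mm per year = 113304.22 years ≈ 113304 annual layers.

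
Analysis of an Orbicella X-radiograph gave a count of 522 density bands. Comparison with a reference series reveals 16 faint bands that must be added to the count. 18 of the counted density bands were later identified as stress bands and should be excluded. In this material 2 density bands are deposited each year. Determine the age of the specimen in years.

True density band count = 522 − 18 + 16 = 520.
520 density bands at 2 per year is 520 / 2 = 260 years.

260 years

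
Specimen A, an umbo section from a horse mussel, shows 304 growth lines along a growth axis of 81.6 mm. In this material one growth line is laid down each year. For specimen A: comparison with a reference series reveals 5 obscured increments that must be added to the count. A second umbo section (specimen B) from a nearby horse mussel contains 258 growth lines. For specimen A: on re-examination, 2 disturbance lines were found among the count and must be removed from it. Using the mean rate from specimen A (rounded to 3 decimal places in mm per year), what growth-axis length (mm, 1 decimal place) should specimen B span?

Specimen A: adjusted count: 304 − 2 + 5 = 307 growth lines.
A: Mean rate = 81.6 mm / 307 years ≈ 0.266 mm/year.
For B, 0.266 mm/year × 258 years = 68.6 mm.

68.6 mm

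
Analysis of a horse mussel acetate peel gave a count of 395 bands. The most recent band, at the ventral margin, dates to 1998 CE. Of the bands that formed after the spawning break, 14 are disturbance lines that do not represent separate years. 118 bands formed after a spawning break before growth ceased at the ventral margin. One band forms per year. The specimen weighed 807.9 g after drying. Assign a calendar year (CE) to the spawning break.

1894 CE

118 bands formed after the spawning break.
Removing the 14 false bands leaves 118 − 14 = 104 true bands beyond the spawning break.
1998 − 104 = 1894 CE.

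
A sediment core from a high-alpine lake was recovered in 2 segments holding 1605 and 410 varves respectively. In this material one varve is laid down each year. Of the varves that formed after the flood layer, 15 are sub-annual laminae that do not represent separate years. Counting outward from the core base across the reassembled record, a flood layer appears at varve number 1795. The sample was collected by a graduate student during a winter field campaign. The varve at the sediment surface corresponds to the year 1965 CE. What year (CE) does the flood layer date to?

Total varves = 1605 + 410 = 2015.
The flood layer sits at varve 1795 from the core base, so 2015 − 1795 = 220 varves formed after it.
220 − 15 false = 205 true varves after the flood layer.
1965 − 205 = 1760 CE.

1760 CE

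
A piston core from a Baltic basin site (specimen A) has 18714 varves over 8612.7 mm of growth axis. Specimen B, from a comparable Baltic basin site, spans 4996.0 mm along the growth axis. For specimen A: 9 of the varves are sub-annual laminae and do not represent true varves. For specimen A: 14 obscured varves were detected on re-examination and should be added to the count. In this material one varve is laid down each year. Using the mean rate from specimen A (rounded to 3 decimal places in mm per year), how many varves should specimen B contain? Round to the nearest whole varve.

10861 varves

Specimen A: true varve count = 18714 − 9 + 14 = 18719.
A: Mean rate = 8612.7 mm / 18719 years ≈ 0.460 mm/yr.
For B, 4996.0 / 0.460 = 10860.87 years ≈ 10861 varves.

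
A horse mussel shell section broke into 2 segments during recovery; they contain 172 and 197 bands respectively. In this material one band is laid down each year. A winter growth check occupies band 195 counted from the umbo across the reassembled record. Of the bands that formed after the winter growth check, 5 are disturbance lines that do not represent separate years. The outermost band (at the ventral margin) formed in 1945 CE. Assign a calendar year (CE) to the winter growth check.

Total bands = 172 + 197 = 369.
369 − 195 = 174 bands lie beyond the winter growth check toward the ventral margin.
174 − 5 false = 169 true bands after the winter growth check.
The band at the ventral margin is 1945 CE, so the winter growth check dates to 1945 − 169 = 1776 CE.

1776 CE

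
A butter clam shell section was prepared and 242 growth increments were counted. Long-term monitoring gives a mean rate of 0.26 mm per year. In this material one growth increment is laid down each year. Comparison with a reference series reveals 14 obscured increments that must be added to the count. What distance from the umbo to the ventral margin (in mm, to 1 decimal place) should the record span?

66.6 mm

Adjusted count: 242 + 14 = 256 growth increments.
256 years at 0.26 mm/year gives 0.26 × 256 = 66.6 mm.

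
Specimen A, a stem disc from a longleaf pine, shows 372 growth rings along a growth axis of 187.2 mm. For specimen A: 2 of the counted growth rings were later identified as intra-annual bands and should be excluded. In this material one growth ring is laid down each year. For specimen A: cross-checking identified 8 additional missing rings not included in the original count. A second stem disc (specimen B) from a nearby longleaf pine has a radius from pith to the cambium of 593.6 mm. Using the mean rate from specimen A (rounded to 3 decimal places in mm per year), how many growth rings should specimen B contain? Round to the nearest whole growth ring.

1199 growth rings

Specimen A: adjusted count: 372 − 2 + 8 = 378 growth rings.
A: Extension rate ≈ 187.2 / 378 = 0.495 mm/year.
For B, 593.6 / 0.495 = 1199.19 years ≈ 1199 growth rings.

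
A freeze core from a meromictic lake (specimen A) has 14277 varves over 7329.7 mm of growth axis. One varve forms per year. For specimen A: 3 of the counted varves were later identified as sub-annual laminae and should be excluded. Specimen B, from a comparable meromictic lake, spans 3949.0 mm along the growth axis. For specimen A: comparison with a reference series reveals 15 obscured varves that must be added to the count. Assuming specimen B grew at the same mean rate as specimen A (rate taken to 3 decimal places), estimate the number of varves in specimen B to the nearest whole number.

7698 varves

Specimen A: after corrections the count is 14277 − 3 + 15 = 14289 varves.
A: 7329.7 mm over 14289 years gives 7329.7 / 14289 ≈ 0.513 mm/year.
B spans 3949.0 / 0.513 = 7697.86 years ≈ 7698 varves.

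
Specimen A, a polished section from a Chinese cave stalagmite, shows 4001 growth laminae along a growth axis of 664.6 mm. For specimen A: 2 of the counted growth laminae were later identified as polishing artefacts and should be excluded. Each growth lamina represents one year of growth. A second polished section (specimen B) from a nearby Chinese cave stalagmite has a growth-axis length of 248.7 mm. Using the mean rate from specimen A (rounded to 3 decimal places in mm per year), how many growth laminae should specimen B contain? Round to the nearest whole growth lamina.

Specimen A: true growth lamina count = 4001 − 2 = 3999.
A: Mean rate = 664.6 mm / 3999 years ≈ 0.166 mm per year.
Specimen B: 248.7 mm / 0.166 mm per year = 1498.19 years ≈ 1498 growth laminae.

1498 growth laminae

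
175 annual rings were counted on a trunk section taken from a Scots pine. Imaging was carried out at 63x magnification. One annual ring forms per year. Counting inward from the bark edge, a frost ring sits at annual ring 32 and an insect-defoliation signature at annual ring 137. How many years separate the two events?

105 yr

137 − 32 = 105 annual rings lie between the two events.
One annual ring per year makes the interval 105 years.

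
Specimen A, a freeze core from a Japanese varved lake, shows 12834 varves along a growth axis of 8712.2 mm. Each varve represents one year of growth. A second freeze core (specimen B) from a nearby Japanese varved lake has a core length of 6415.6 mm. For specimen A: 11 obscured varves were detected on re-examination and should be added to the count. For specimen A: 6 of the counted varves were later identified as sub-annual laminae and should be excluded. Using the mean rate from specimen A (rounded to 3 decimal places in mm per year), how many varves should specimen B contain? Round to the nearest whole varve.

9449 varves

Specimen A: true varve count = 12834 − 6 + 11 = 12839.
A: Mean rate = 8712.2 mm / 12839 years ≈ 0.679 mm per year.
B spans 6415.6 / 0.679 = 9448.60 years ≈ 9449 varves.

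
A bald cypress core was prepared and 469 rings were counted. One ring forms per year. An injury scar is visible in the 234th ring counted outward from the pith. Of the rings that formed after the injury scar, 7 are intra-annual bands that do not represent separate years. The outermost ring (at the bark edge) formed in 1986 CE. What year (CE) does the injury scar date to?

1758 CE

Between ring 234 and the bark edge there are 469 − 234 = 235 rings.
Excluding 7 false rings: 235 − 7 = 228.
1986 − 228 = 1758 CE.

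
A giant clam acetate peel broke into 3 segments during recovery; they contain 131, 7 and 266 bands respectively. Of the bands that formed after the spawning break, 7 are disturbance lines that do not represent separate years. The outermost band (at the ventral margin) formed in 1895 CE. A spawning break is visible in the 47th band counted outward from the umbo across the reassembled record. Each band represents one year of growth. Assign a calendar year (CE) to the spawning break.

Total bands = 131 + 7 + 266 = 404.
404 − 47 = 357 bands lie beyond the spawning break toward the ventral margin.
Removing the 7 false bands leaves 357 − 7 = 350 true bands beyond the spawning break.
Counting back 350 years from 1895 CE places the spawning break in 1895 − 350 = 1545 CE.

1545 CE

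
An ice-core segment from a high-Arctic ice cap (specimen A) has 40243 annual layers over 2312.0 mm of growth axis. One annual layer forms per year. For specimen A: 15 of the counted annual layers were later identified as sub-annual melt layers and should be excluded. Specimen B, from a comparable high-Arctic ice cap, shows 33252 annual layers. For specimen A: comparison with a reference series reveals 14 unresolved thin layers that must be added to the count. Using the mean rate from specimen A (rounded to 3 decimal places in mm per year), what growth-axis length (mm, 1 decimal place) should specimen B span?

Specimen A: adjusted count: 40243 − 15 + 14 = 40242 annual layers.
A: 2312.0 mm over 40242 years gives 2312.0 / 40242 ≈ 0.057 mm/year.
For B, 0.057 mm/year × 33252 years = 1895.4 mm.

1895.4 mm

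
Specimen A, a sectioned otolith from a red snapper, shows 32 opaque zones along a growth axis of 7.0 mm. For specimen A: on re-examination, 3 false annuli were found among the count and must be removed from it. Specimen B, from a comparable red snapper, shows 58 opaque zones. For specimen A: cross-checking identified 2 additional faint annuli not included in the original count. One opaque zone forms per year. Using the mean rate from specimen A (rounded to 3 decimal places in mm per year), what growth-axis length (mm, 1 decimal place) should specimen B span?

13.1 mm

Specimen A: correcting the raw count gives 32 − 3 + 2 = 31 true opaque zones.
A: Extension rate ≈ 7.0 / 31 = 0.226 mm/yr.
Length of B = 0.226 × 58 = 13.1 mm.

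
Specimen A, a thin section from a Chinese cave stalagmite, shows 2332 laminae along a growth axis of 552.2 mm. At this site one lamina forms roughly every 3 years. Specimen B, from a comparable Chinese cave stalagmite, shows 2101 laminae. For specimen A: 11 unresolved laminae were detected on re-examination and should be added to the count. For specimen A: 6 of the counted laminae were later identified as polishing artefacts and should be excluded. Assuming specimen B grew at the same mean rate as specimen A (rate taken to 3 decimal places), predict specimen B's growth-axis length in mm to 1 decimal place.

Specimen A: true lamina count = 2332 − 6 + 11 = 2337.
Specimen A: multiplying by 3 years per lamina: 2337 × 3 = 7011 years.
A: Extension rate ≈ 552.2 / 7011 = 0.079 mm/yr.
Specimen B: at 3 years per lamina, 2101 × 3 = 6303 years. Length of B = 0.079 × 6303 = 497.9 mm.

497.9 mm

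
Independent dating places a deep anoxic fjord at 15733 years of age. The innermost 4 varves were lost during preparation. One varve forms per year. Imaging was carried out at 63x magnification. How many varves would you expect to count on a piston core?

At one varve per year, 15733 years correspond to 15733 varves.
Less the 4 uncaptured varves: 15733 − 4 = 15729.

15729 varves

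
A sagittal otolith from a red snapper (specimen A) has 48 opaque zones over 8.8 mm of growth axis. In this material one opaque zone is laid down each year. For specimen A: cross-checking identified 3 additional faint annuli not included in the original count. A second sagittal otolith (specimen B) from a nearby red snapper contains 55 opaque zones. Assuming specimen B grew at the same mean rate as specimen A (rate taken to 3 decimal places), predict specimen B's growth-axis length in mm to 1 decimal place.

Specimen A: adjusted count: 48 + 3 = 51 opaque zones.
A: Extension rate ≈ 8.8 / 51 = 0.173 mm per year.
Length of B = 0.173 × 55 = 9.5 mm.

9.5 mm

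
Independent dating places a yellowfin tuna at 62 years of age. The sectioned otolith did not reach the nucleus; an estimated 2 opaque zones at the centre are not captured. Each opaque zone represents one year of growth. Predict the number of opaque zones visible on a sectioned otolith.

One opaque zone per year gives 62 opaque zones over 62 years.
62 − 2 missed = 60 opaque zones expected in the prepared section.

60 opaque zones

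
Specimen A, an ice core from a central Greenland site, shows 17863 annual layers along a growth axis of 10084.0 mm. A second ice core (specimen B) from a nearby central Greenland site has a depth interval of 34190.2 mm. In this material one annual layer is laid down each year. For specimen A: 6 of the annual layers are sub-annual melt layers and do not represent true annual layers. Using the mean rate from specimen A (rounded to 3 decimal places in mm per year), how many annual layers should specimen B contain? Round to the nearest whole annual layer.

Specimen A: true annual layer count = 17863 − 6 = 17857.
A: 10084.0 mm over 17857 years gives 10084.0 / 17857 ≈ 0.565 mm/year.
B spans 34190.2 / 0.565 = 60513.63 years ≈ 60514 annual layers.

60514 annual layers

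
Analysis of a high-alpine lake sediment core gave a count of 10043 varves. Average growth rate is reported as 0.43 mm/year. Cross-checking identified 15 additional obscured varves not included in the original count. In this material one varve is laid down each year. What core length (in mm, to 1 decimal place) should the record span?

4324.9 mm

Correcting the raw count gives 10043 + 15 = 10058 true varves.
10058 years at 0.43 mm/year gives 0.43 × 10058 = 4324.9 mm.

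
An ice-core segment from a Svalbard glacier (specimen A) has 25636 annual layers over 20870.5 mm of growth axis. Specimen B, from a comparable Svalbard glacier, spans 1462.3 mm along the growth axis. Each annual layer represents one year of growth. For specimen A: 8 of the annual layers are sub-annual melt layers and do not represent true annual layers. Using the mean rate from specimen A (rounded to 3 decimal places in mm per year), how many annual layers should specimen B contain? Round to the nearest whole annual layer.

Specimen A: adjusted count: 25636 − 8 = 25628 annual layers.
A: Extension rate ≈ 20870.5 / 25628 = 0.814 mm per year.
Specimen B: 1462.3 mm / 0.814 mm per year = 1796.44 years ≈ 1796 annual layers.

1796 annual layers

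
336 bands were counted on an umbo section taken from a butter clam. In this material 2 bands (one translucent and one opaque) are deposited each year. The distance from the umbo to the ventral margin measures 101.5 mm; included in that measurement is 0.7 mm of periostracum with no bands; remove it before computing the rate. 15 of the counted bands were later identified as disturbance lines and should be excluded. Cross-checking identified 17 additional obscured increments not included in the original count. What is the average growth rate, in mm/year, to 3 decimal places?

0.596 mm/year

Adjusted count: 336 − 15 + 17 = 338 bands.
With 2 bands per year, 338 / 2 = 169 years.
The growth record spans 101.5 − 0.7 = 100.8 mm.
Extension rate ≈ 100.8 / 169 = 0.596 mm/year.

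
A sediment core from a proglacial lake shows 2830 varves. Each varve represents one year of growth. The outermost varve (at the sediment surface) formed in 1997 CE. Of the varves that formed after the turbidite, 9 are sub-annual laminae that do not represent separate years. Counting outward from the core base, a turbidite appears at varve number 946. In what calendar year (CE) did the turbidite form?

122 CE

The turbidite sits at varve 946 from the core base, so 2830 − 946 = 1884 varves formed after it.
1884 − 9 false = 1875 true varves after the turbidite.
The varve at the sediment surface is 1997 CE, so the turbidite dates to 1997 − 1875 = 122 CE.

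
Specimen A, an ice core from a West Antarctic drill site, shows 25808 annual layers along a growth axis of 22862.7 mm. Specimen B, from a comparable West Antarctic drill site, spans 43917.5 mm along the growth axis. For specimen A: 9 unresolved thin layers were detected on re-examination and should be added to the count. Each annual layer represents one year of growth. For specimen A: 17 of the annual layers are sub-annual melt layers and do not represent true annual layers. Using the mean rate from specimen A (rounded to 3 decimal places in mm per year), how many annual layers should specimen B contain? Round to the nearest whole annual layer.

49568 annual layers

Specimen A: true annual layer count = 25808 − 17 + 9 = 25800.
A: Mean rate = 22862.7 mm / 25800 years ≈ 0.886 mm/yr.
For B, 43917.5 / 0.886 = 49568.28 years ≈ 49568 annual layers.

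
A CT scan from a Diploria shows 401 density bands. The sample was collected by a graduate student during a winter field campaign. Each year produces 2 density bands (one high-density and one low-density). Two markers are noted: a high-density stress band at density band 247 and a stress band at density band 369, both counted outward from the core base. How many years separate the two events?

Separation: 369 − 247 = 122 density bands.
122 density bands at 2 per year is 122 / 2 = 61 years.

61 yr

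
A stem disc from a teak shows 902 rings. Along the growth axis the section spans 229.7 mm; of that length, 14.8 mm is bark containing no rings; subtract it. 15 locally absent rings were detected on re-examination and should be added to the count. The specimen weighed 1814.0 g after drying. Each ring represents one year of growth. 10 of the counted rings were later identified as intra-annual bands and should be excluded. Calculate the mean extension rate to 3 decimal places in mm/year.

After corrections the count is 902 − 10 + 15 = 907 rings.
Net length = 229.7 − 14.8 = 214.9 mm.
214.9 mm over 907 years gives 214.9 / 907 ≈ 0.237 mm/year.

0.237 mm/year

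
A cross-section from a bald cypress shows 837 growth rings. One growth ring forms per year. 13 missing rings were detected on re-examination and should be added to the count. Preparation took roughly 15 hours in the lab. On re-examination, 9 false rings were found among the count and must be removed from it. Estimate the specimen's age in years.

841 yr

Adjusted count: 837 − 9 + 13 = 841 growth rings.
At one growth ring per year, that is 841 years.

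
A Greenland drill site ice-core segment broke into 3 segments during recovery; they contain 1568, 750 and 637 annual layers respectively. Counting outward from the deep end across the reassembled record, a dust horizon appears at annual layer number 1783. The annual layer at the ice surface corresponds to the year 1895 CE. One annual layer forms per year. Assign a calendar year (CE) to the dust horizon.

723 CE

Total annual layers = 1568 + 750 + 637 = 2955.
The dust horizon sits at annual layer 1783 from the deep end, so 2955 − 1783 = 1172 annual layers formed after it.
The annual layer at the ice surface is 1895 CE, so the dust horizon dates to 1895 − 1172 = 723 CE.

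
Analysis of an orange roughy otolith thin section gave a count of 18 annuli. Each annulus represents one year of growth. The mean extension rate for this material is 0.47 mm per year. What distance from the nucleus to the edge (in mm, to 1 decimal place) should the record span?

The record spans 18 years at 0.47 mm per year.
Predicted length = 0.47 mm/year × 18 years = 8.5 mm.

8.5 mm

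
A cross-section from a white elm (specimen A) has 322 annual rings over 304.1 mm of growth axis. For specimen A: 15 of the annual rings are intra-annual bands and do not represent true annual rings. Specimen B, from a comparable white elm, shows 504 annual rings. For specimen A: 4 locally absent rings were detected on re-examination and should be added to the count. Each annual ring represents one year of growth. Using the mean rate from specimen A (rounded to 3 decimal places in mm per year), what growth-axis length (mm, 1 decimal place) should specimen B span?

Specimen A: after corrections the count is 322 − 15 + 4 = 311 annual rings.
A: Mean rate = 304.1 mm / 311 years ≈ 0.978 mm/year.
Length of B = 0.978 × 504 = 492.9 mm.

492.9 mm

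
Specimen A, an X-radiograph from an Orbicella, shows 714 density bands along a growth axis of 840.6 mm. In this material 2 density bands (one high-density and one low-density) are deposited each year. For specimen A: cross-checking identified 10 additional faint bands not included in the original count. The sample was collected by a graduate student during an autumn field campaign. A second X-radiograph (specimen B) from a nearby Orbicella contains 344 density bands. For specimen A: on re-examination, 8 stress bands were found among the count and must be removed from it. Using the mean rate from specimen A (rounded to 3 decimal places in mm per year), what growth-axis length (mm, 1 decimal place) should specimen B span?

403.9 mm

Specimen A: true density band count = 714 − 8 + 10 = 716.
Specimen A: with 2 density bands per year, 716 / 2 = 358 years.
A: Extension rate ≈ 840.6 / 358 = 2.348 mm per year.
Specimen B: 344 density bands at 2 per year is 344 / 2 = 172 years. B's length ≈ 2.348 × 172 = 403.9 mm.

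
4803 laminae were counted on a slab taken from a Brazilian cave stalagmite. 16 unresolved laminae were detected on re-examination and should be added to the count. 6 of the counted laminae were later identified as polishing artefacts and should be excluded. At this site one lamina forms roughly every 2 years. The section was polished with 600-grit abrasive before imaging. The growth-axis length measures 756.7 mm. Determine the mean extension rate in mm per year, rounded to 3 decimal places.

Correcting the raw count gives 4803 − 6 + 16 = 4813 true laminae.
Multiplying by 2 years per lamina: 4813 × 2 = 9626 years.
756.7 mm over 9626 years gives 756.7 / 9626 ≈ 0.079 mm per year.

0.079 mm per year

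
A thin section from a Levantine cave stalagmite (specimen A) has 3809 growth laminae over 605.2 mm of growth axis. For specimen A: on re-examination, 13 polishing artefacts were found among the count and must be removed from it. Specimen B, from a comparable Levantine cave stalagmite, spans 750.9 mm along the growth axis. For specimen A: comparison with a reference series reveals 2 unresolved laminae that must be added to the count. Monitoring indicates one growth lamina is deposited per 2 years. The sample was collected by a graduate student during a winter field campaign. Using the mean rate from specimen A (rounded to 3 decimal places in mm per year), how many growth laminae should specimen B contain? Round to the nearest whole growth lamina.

Specimen A: after corrections the count is 3809 − 13 + 2 = 3798 growth laminae.
Specimen A: multiplying by 2 years per growth lamina: 3798 × 2 = 7596 years.
A: 605.2 mm over 7596 years gives 605.2 / 7596 ≈ 0.080 mm per year.
B spans 750.9 / 0.080 = 9386.25 years; at 2 years per growth lamina that is 9386.25 / 2 ≈ 4693 growth laminae.

4693 growth laminae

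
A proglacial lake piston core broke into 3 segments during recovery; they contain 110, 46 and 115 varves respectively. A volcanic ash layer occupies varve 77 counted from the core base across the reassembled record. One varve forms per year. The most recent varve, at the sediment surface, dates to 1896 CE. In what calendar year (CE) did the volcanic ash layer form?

1702 CE

Total varves = 110 + 46 + 115 = 271.
271 − 77 = 194 varves lie beyond the volcanic ash layer toward the sediment surface.
The varve at the sediment surface is 1896 CE, so the volcanic ash layer dates to 1896 − 194 = 1702 CE.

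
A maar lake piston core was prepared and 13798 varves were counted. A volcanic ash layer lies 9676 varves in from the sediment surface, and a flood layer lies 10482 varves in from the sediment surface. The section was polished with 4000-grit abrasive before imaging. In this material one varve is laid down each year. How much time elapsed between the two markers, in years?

806 years

Separation: 10482 − 9676 = 806 varves.
One varve per year makes the interval 806 years.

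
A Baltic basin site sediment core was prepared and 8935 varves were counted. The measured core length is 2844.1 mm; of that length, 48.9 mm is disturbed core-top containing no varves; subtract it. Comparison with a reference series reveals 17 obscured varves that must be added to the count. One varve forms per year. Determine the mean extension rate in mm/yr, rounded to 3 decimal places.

0.312 mm/yr

After corrections the count is 8935 + 17 = 8952 varves.
Net length = 2844.1 − 48.9 = 2795.2 mm.
2795.2 mm over 8952 years gives 2795.2 / 8952 ≈ 0.312 mm/yr.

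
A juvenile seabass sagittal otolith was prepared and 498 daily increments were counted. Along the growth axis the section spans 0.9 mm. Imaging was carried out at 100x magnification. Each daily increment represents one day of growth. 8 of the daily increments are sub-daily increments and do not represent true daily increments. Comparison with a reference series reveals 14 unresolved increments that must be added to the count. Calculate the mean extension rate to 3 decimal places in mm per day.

True daily increment count = 498 − 8 + 14 = 504.
0.9 mm over 504 days gives 0.9 / 504 ≈ 0.002 mm per day.

0.002 mm per day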